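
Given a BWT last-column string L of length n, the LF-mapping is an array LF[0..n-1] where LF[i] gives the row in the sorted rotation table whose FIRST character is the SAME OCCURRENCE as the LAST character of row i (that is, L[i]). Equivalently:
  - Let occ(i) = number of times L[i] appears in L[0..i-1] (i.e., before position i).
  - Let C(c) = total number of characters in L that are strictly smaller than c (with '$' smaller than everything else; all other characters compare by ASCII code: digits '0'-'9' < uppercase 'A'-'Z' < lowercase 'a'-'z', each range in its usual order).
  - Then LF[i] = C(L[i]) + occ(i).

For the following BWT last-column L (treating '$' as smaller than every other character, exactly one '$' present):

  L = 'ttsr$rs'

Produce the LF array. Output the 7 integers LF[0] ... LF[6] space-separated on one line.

Char counts: '$':1, 'r':2, 's':2, 't':2
C (first-col start): C('$')=0, C('r')=1, C('s')=3, C('t')=5
L[0]='t': occ=0, LF[0]=C('t')+0=5+0=5
L[1]='t': occ=1, LF[1]=C('t')+1=5+1=6
L[2]='s': occ=0, LF[2]=C('s')+0=3+0=3
L[3]='r': occ=0, LF[3]=C('r')+0=1+0=1
L[4]='$': occ=0, LF[4]=C('$')+0=0+0=0
L[5]='r': occ=1, LF[5]=C('r')+1=1+1=2
L[6]='s': occ=1, LF[6]=C('s')+1=3+1=4

Answer: 5 6 3 1 0 2 4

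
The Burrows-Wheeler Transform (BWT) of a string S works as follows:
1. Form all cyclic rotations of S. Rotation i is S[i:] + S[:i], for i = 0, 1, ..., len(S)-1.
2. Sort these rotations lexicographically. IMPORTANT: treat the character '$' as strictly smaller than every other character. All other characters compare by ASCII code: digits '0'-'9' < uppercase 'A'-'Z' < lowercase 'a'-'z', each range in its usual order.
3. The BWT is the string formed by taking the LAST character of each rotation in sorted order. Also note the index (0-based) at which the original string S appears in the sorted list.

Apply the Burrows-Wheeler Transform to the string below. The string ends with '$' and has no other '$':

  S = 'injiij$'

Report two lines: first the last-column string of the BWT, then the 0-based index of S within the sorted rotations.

Answer: jji$ini
3

Derivation:
All 7 rotations (rotation i = S[i:]+S[:i]):
  rot[0] = injiij$
  rot[1] = njiij$i
  rot[2] = jiij$in
  rot[3] = iij$inj
  rot[4] = ij$inji
  rot[5] = j$injii
  rot[6] = $injiij
Sorted (with $ < everything):
  sorted[0] = $injiij  (last char: 'j')
  sorted[1] = iij$inj  (last char: 'j')
  sorted[2] = ij$inji  (last char: 'i')
  sorted[3] = injiij$  (last char: '$')
  sorted[4] = j$injii  (last char: 'i')
  sorted[5] = jiij$in  (last char: 'n')
  sorted[6] = njiij$i  (last char: 'i')
Last column: jji$ini
Original string S is at sorted index 3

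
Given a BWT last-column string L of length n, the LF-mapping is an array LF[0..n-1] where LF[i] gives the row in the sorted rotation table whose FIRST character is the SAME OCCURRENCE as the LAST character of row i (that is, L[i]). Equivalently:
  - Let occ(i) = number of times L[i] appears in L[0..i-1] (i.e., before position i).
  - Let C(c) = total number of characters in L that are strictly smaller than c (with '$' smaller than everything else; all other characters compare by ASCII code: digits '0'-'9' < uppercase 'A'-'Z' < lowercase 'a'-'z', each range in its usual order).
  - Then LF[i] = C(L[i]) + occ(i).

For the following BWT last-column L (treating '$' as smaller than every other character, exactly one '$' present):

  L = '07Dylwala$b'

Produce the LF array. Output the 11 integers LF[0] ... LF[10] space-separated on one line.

Answer: 1 2 3 10 7 9 4 8 5 0 6

Derivation:
Char counts: '$':1, '0':1, '7':1, 'D':1, 'a':2, 'b':1, 'l':2, 'w':1, 'y':1
C (first-col start): C('$')=0, C('0')=1, C('7')=2, C('D')=3, C('a')=4, C('b')=6, C('l')=7, C('w')=9, C('y')=10
L[0]='0': occ=0, LF[0]=C('0')+0=1+0=1
L[1]='7': occ=0, LF[1]=C('7')+0=2+0=2
L[2]='D': occ=0, LF[2]=C('D')+0=3+0=3
L[3]='y': occ=0, LF[3]=C('y')+0=10+0=10
L[4]='l': occ=0, LF[4]=C('l')+0=7+0=7
L[5]='w': occ=0, LF[5]=C('w')+0=9+0=9
L[6]='a': occ=0, LF[6]=C('a')+0=4+0=4
L[7]='l': occ=1, LF[7]=C('l')+1=7+1=8
L[8]='a': occ=1, LF[8]=C('a')+1=4+1=5
L[9]='$': occ=0, LF[9]=C('$')+0=0+0=0
L[10]='b': occ=0, LF[10]=C('b')+0=6+0=6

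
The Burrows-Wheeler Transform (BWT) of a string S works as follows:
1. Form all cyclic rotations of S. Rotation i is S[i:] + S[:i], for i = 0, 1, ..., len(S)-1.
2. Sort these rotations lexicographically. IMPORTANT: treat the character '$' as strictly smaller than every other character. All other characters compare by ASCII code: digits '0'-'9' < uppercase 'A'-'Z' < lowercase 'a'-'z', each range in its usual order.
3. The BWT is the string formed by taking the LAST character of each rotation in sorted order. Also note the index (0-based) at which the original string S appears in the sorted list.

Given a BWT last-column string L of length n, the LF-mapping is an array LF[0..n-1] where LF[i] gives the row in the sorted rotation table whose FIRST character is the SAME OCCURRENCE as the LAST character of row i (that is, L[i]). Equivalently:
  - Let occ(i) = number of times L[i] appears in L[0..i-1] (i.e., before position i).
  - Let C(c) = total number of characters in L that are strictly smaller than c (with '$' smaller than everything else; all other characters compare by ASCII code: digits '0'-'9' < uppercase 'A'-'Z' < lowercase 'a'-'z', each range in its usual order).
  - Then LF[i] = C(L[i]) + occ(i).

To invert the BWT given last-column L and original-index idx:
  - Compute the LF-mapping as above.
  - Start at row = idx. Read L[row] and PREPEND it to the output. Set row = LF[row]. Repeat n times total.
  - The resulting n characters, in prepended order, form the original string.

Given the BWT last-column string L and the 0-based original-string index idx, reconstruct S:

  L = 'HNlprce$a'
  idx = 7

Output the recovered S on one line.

Answer: parcelNH$

Derivation:
LF mapping: 1 2 6 7 8 4 5 0 3
Walk LF starting at row 7, prepending L[row]:
  step 1: row=7, L[7]='$', prepend. Next row=LF[7]=0
  step 2: row=0, L[0]='H', prepend. Next row=LF[0]=1
  step 3: row=1, L[1]='N', prepend. Next row=LF[1]=2
  step 4: row=2, L[2]='l', prepend. Next row=LF[2]=6
  step 5: row=6, L[6]='e', prepend. Next row=LF[6]=5
  step 6: row=5, L[5]='c', prepend. Next row=LF[5]=4
  step 7: row=4, L[4]='r', prepend. Next row=LF[4]=8
  step 8: row=8, L[8]='a', prepend. Next row=LF[8]=3
  step 9: row=3, L[3]='p', prepend. Next row=LF[3]=7
Reversed output: parcelNH$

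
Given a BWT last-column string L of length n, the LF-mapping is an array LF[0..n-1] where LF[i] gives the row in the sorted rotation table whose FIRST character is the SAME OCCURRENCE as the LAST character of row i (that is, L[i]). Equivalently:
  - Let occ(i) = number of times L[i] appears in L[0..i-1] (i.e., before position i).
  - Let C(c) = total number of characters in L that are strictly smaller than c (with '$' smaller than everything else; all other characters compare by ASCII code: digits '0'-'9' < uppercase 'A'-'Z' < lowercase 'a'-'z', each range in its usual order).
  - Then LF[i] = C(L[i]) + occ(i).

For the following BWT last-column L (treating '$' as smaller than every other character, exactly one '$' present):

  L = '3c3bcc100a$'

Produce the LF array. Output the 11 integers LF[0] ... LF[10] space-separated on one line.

Char counts: '$':1, '0':2, '1':1, '3':2, 'a':1, 'b':1, 'c':3
C (first-col start): C('$')=0, C('0')=1, C('1')=3, C('3')=4, C('a')=6, C('b')=7, C('c')=8
L[0]='3': occ=0, LF[0]=C('3')+0=4+0=4
L[1]='c': occ=0, LF[1]=C('c')+0=8+0=8
L[2]='3': occ=1, LF[2]=C('3')+1=4+1=5
L[3]='b': occ=0, LF[3]=C('b')+0=7+0=7
L[4]='c': occ=1, LF[4]=C('c')+1=8+1=9
L[5]='c': occ=2, LF[5]=C('c')+2=8+2=10
L[6]='1': occ=0, LF[6]=C('1')+0=3+0=3
L[7]='0': occ=0, LF[7]=C('0')+0=1+0=1
L[8]='0': occ=1, LF[8]=C('0')+1=1+1=2
L[9]='a': occ=0, LF[9]=C('a')+0=6+0=6
L[10]='$': occ=0, LF[10]=C('$')+0=0+0=0

Answer: 4 8 5 7 9 10 3 1 2 6 0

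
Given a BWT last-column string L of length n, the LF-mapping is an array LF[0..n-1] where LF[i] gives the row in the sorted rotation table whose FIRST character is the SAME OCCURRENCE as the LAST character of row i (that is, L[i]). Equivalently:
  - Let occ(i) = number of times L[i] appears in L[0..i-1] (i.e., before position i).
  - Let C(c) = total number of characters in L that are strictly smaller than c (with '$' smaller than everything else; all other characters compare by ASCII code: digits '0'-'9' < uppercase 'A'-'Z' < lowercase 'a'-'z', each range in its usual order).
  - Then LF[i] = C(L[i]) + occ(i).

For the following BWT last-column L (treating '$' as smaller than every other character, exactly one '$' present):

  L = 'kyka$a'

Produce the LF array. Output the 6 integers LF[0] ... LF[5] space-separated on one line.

Char counts: '$':1, 'a':2, 'k':2, 'y':1
C (first-col start): C('$')=0, C('a')=1, C('k')=3, C('y')=5
L[0]='k': occ=0, LF[0]=C('k')+0=3+0=3
L[1]='y': occ=0, LF[1]=C('y')+0=5+0=5
L[2]='k': occ=1, LF[2]=C('k')+1=3+1=4
L[3]='a': occ=0, LF[3]=C('a')+0=1+0=1
L[4]='$': occ=0, LF[4]=C('$')+0=0+0=0
L[5]='a': occ=1, LF[5]=C('a')+1=1+1=2

Answer: 3 5 4 1 0 2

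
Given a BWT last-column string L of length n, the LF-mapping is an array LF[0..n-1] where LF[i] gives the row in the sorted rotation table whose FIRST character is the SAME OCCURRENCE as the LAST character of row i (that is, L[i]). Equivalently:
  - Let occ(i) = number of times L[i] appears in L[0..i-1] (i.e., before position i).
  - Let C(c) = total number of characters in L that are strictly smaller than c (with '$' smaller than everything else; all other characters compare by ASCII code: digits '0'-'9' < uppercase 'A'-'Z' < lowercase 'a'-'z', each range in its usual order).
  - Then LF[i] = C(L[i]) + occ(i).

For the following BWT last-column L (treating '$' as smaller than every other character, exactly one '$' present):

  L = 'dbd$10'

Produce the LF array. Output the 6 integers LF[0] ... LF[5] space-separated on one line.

Char counts: '$':1, '0':1, '1':1, 'b':1, 'd':2
C (first-col start): C('$')=0, C('0')=1, C('1')=2, C('b')=3, C('d')=4
L[0]='d': occ=0, LF[0]=C('d')+0=4+0=4
L[1]='b': occ=0, LF[1]=C('b')+0=3+0=3
L[2]='d': occ=1, LF[2]=C('d')+1=4+1=5
L[3]='$': occ=0, LF[3]=C('$')+0=0+0=0
L[4]='1': occ=0, LF[4]=C('1')+0=2+0=2
L[5]='0': occ=0, LF[5]=C('0')+0=1+0=1

Answer: 4 3 5 0 2 1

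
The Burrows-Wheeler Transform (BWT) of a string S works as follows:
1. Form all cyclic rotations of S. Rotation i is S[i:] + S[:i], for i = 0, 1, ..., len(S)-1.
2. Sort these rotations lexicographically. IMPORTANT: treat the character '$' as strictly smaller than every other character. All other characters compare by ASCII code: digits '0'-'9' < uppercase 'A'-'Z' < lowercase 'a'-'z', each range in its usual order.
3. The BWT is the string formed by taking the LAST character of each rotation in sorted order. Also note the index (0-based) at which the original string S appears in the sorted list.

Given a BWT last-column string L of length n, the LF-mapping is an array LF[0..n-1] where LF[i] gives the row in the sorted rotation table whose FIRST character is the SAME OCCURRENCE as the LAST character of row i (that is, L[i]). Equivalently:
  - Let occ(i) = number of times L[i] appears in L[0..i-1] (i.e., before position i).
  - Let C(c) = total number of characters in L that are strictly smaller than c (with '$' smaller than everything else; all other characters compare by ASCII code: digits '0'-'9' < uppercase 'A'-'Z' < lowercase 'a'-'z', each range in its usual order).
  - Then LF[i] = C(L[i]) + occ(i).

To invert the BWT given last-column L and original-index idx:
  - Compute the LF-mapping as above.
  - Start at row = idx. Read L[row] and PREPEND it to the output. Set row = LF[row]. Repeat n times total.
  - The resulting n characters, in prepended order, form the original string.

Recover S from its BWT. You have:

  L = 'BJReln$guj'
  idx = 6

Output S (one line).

LF mapping: 1 2 3 4 7 8 0 5 9 6
Walk LF starting at row 6, prepending L[row]:
  step 1: row=6, L[6]='$', prepend. Next row=LF[6]=0
  step 2: row=0, L[0]='B', prepend. Next row=LF[0]=1
  step 3: row=1, L[1]='J', prepend. Next row=LF[1]=2
  step 4: row=2, L[2]='R', prepend. Next row=LF[2]=3
  step 5: row=3, L[3]='e', prepend. Next row=LF[3]=4
  step 6: row=4, L[4]='l', prepend. Next row=LF[4]=7
  step 7: row=7, L[7]='g', prepend. Next row=LF[7]=5
  step 8: row=5, L[5]='n', prepend. Next row=LF[5]=8
  step 9: row=8, L[8]='u', prepend. Next row=LF[8]=9
  step 10: row=9, L[9]='j', prepend. Next row=LF[9]=6
Reversed output: jungleRJB$

Answer: jungleRJB$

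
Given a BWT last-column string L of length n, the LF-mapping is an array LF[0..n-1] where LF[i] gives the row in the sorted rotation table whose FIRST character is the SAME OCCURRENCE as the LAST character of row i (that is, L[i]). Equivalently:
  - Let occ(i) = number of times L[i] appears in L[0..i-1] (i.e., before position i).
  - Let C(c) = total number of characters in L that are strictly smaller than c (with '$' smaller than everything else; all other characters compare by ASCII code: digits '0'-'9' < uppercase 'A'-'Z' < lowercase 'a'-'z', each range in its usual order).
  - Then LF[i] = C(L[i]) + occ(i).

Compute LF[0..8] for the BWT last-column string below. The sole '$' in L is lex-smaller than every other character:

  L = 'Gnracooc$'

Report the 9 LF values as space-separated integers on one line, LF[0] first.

Answer: 1 5 8 2 3 6 7 4 0

Derivation:
Char counts: '$':1, 'G':1, 'a':1, 'c':2, 'n':1, 'o':2, 'r':1
C (first-col start): C('$')=0, C('G')=1, C('a')=2, C('c')=3, C('n')=5, C('o')=6, C('r')=8
L[0]='G': occ=0, LF[0]=C('G')+0=1+0=1
L[1]='n': occ=0, LF[1]=C('n')+0=5+0=5
L[2]='r': occ=0, LF[2]=C('r')+0=8+0=8
L[3]='a': occ=0, LF[3]=C('a')+0=2+0=2
L[4]='c': occ=0, LF[4]=C('c')+0=3+0=3
L[5]='o': occ=0, LF[5]=C('o')+0=6+0=6
L[6]='o': occ=1, LF[6]=C('o')+1=6+1=7
L[7]='c': occ=1, LF[7]=C('c')+1=3+1=4
L[8]='$': occ=0, LF[8]=C('$')+0=0+0=0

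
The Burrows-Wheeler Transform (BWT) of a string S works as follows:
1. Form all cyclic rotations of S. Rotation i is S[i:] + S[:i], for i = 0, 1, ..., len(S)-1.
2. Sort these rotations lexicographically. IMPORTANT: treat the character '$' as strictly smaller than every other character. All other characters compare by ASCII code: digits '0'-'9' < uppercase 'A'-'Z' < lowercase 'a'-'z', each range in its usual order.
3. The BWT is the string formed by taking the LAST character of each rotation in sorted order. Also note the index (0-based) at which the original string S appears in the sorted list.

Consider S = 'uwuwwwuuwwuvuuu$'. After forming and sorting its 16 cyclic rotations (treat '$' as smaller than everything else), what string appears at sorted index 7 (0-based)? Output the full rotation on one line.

All 16 rotations (rotation i = S[i:]+S[:i]):
  rot[0] = uwuwwwuuwwuvuuu$
  rot[1] = wuwwwuuwwuvuuu$u
  rot[2] = uwwwuuwwuvuuu$uw
  rot[3] = wwwuuwwuvuuu$uwu
  rot[4] = wwuuwwuvuuu$uwuw
  rot[5] = wuuwwuvuuu$uwuww
  rot[6] = uuwwuvuuu$uwuwww
  rot[7] = uwwuvuuu$uwuwwwu
  rot[8] = wwuvuuu$uwuwwwuu
  rot[9] = wuvuuu$uwuwwwuuw
  rot[10] = uvuuu$uwuwwwuuww
  rot[11] = vuuu$uwuwwwuuwwu
  rot[12] = uuu$uwuwwwuuwwuv
  rot[13] = uu$uwuwwwuuwwuvu
  rot[14] = u$uwuwwwuuwwuvuu
  rot[15] = $uwuwwwuuwwuvuuu
Sorted (with $ < everything):
  sorted[0] = $uwuwwwuuwwuvuuu
  sorted[1] = u$uwuwwwuuwwuvuu
  sorted[2] = uu$uwuwwwuuwwuvu
  sorted[3] = uuu$uwuwwwuuwwuv
  sorted[4] = uuwwuvuuu$uwuwww
  sorted[5] = uvuuu$uwuwwwuuww
  sorted[6] = uwuwwwuuwwuvuuu$
  sorted[7] = uwwuvuuu$uwuwwwu
  sorted[8] = uwwwuuwwuvuuu$uw
  sorted[9] = vuuu$uwuwwwuuwwu
  sorted[10] = wuuwwuvuuu$uwuww
  sorted[11] = wuvuuu$uwuwwwuuw
  sorted[12] = wuwwwuuwwuvuuu$u
  sorted[13] = wwuuwwuvuuu$uwuw
  sorted[14] = wwuvuuu$uwuwwwuu
  sorted[15] = wwwuuwwuvuuu$uwu
sorted[7] = uwwuvuuu$uwuwwwu

Answer: uwwuvuuu$uwuwwwu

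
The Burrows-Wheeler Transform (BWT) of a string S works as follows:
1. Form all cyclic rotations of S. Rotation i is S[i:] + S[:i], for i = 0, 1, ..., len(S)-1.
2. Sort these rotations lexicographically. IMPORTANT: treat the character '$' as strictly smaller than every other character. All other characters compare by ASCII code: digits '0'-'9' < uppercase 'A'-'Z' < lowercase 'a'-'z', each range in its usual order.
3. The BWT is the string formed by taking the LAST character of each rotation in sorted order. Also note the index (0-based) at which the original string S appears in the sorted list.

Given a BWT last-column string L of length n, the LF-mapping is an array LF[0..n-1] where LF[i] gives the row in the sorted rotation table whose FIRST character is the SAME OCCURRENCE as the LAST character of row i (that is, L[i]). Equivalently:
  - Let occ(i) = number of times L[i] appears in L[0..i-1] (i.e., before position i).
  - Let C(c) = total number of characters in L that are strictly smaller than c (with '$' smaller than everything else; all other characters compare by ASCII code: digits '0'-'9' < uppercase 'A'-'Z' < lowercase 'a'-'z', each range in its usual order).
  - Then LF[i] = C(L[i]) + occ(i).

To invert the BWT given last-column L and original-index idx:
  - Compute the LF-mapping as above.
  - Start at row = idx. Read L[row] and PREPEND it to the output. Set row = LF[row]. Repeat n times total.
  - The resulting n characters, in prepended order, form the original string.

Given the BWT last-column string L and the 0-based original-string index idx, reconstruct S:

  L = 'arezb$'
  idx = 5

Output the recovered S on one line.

LF mapping: 1 4 3 5 2 0
Walk LF starting at row 5, prepending L[row]:
  step 1: row=5, L[5]='$', prepend. Next row=LF[5]=0
  step 2: row=0, L[0]='a', prepend. Next row=LF[0]=1
  step 3: row=1, L[1]='r', prepend. Next row=LF[1]=4
  step 4: row=4, L[4]='b', prepend. Next row=LF[4]=2
  step 5: row=2, L[2]='e', prepend. Next row=LF[2]=3
  step 6: row=3, L[3]='z', prepend. Next row=LF[3]=5
Reversed output: zebra$

Answer: zebra$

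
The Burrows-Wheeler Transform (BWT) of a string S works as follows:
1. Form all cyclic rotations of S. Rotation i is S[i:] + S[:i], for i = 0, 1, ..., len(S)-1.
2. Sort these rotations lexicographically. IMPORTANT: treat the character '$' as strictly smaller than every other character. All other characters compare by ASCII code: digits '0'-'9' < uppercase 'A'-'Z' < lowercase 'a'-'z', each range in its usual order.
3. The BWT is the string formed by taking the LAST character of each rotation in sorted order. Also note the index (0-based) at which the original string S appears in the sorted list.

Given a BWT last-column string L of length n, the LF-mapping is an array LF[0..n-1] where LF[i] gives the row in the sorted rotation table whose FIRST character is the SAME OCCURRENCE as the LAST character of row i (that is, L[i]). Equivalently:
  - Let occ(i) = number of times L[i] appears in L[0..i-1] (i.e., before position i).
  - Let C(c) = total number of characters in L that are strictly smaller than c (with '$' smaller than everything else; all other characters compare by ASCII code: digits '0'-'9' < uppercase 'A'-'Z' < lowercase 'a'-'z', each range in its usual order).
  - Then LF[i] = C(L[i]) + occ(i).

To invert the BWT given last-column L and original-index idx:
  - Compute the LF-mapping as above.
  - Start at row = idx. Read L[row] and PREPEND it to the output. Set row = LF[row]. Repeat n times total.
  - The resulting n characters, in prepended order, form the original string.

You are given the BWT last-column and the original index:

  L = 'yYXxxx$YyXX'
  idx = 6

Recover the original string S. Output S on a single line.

LF mapping: 9 4 1 6 7 8 0 5 10 2 3
Walk LF starting at row 6, prepending L[row]:
  step 1: row=6, L[6]='$', prepend. Next row=LF[6]=0
  step 2: row=0, L[0]='y', prepend. Next row=LF[0]=9
  step 3: row=9, L[9]='X', prepend. Next row=LF[9]=2
  step 4: row=2, L[2]='X', prepend. Next row=LF[2]=1
  step 5: row=1, L[1]='Y', prepend. Next row=LF[1]=4
  step 6: row=4, L[4]='x', prepend. Next row=LF[4]=7
  step 7: row=7, L[7]='Y', prepend. Next row=LF[7]=5
  step 8: row=5, L[5]='x', prepend. Next row=LF[5]=8
  step 9: row=8, L[8]='y', prepend. Next row=LF[8]=10
  step 10: row=10, L[10]='X', prepend. Next row=LF[10]=3
  step 11: row=3, L[3]='x', prepend. Next row=LF[3]=6
Reversed output: xXyxYxYXXy$

Answer: xXyxYxYXXy$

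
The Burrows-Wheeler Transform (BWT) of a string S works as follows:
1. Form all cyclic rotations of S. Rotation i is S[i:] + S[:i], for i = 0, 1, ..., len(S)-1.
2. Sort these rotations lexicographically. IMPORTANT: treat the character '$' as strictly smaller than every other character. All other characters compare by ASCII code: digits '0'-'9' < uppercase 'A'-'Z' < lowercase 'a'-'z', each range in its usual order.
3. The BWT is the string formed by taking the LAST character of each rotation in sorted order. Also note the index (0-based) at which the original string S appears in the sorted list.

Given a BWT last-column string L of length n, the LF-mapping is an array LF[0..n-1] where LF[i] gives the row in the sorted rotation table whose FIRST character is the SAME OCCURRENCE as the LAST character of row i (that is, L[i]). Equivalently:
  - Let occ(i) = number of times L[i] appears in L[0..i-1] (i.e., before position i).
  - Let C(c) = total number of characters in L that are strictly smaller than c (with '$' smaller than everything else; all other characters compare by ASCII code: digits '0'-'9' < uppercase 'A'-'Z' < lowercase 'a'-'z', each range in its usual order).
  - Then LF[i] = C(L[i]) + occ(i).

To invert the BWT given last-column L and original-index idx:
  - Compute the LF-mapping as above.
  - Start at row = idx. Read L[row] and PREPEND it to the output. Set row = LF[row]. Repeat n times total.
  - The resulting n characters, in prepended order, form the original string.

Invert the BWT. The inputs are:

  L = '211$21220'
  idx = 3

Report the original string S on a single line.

LF mapping: 5 2 3 0 6 4 7 8 1
Walk LF starting at row 3, prepending L[row]:
  step 1: row=3, L[3]='$', prepend. Next row=LF[3]=0
  step 2: row=0, L[0]='2', prepend. Next row=LF[0]=5
  step 3: row=5, L[5]='1', prepend. Next row=LF[5]=4
  step 4: row=4, L[4]='2', prepend. Next row=LF[4]=6
  step 5: row=6, L[6]='2', prepend. Next row=LF[6]=7
  step 6: row=7, L[7]='2', prepend. Next row=LF[7]=8
  step 7: row=8, L[8]='0', prepend. Next row=LF[8]=1
  step 8: row=1, L[1]='1', prepend. Next row=LF[1]=2
  step 9: row=2, L[2]='1', prepend. Next row=LF[2]=3
Reversed output: 11022212$

Answer: 11022212$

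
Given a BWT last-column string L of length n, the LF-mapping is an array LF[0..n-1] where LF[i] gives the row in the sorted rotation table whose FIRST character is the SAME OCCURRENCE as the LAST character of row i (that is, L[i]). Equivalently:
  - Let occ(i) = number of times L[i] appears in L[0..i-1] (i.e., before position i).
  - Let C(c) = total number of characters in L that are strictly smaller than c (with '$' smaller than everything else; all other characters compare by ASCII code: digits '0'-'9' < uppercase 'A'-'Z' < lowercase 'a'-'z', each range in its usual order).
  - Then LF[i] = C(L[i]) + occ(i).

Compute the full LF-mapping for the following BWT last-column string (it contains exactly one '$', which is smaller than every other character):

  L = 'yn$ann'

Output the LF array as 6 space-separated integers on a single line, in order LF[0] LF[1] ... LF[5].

Answer: 5 2 0 1 3 4

Derivation:
Char counts: '$':1, 'a':1, 'n':3, 'y':1
C (first-col start): C('$')=0, C('a')=1, C('n')=2, C('y')=5
L[0]='y': occ=0, LF[0]=C('y')+0=5+0=5
L[1]='n': occ=0, LF[1]=C('n')+0=2+0=2
L[2]='$': occ=0, LF[2]=C('$')+0=0+0=0
L[3]='a': occ=0, LF[3]=C('a')+0=1+0=1
L[4]='n': occ=1, LF[4]=C('n')+1=2+1=3
L[5]='n': occ=2, LF[5]=C('n')+2=2+2=4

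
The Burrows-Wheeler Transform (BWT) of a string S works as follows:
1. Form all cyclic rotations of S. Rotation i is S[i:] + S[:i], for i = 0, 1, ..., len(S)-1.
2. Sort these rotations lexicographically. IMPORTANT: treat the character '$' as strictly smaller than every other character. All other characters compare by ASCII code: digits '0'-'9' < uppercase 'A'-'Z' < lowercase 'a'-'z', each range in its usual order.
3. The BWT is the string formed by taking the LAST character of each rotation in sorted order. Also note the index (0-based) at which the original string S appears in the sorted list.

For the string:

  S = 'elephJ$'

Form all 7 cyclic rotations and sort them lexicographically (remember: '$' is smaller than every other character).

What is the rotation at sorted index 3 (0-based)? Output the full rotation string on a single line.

All 7 rotations (rotation i = S[i:]+S[:i]):
  rot[0] = elephJ$
  rot[1] = lephJ$e
  rot[2] = ephJ$el
  rot[3] = phJ$ele
  rot[4] = hJ$elep
  rot[5] = J$eleph
  rot[6] = $elephJ
Sorted (with $ < everything):
  sorted[0] = $elephJ
  sorted[1] = J$eleph
  sorted[2] = elephJ$
  sorted[3] = ephJ$el
  sorted[4] = hJ$elep
  sorted[5] = lephJ$e
  sorted[6] = phJ$ele
sorted[3] = ephJ$el

Answer: ephJ$el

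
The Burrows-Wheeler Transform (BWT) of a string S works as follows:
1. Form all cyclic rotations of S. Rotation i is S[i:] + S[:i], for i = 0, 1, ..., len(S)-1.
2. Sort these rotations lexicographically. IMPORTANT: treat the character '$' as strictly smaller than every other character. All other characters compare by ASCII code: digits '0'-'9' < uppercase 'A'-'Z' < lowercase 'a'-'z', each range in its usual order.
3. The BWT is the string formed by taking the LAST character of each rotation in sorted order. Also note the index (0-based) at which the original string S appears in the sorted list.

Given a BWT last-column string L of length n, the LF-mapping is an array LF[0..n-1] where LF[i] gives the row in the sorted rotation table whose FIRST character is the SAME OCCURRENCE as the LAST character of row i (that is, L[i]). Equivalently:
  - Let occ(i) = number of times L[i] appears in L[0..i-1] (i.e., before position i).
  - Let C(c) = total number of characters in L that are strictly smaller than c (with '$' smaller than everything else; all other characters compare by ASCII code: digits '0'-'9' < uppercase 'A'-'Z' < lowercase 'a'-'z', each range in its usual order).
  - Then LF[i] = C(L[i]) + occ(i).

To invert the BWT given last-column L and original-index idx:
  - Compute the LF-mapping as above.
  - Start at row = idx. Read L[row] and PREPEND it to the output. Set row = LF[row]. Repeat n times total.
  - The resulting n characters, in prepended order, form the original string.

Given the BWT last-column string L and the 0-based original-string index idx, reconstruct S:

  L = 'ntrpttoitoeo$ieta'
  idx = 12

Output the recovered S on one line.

Answer: tattoorepetition$

Derivation:
LF mapping: 6 12 11 10 13 14 7 4 15 8 2 9 0 5 3 16 1
Walk LF starting at row 12, prepending L[row]:
  step 1: row=12, L[12]='$', prepend. Next row=LF[12]=0
  step 2: row=0, L[0]='n', prepend. Next row=LF[0]=6
  step 3: row=6, L[6]='o', prepend. Next row=LF[6]=7
  step 4: row=7, L[7]='i', prepend. Next row=LF[7]=4
  step 5: row=4, L[4]='t', prepend. Next row=LF[4]=13
  step 6: row=13, L[13]='i', prepend. Next row=LF[13]=5
  step 7: row=5, L[5]='t', prepend. Next row=LF[5]=14
  step 8: row=14, L[14]='e', prepend. Next row=LF[14]=3
  step 9: row=3, L[3]='p', prepend. Next row=LF[3]=10
  step 10: row=10, L[10]='e', prepend. Next row=LF[10]=2
  step 11: row=2, L[2]='r', prepend. Next row=LF[2]=11
  step 12: row=11, L[11]='o', prepend. Next row=LF[11]=9
  step 13: row=9, L[9]='o', prepend. Next row=LF[9]=8
  step 14: row=8, L[8]='t', prepend. Next row=LF[8]=15
  step 15: row=15, L[15]='t', prepend. Next row=LF[15]=16
  step 16: row=16, L[16]='a', prepend. Next row=LF[16]=1
  step 17: row=1, L[1]='t', prepend. Next row=LF[1]=12
Reversed output: tattoorepetition$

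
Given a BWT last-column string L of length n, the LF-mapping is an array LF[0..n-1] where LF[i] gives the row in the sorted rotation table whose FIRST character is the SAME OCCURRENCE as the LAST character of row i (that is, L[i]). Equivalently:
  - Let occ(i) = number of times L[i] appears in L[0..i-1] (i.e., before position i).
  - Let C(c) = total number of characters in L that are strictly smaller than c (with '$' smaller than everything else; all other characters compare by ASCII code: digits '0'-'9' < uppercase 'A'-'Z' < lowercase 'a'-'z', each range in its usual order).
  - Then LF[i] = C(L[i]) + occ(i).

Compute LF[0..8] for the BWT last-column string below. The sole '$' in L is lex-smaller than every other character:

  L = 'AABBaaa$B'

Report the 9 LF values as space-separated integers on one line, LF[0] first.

Answer: 1 2 3 4 6 7 8 0 5

Derivation:
Char counts: '$':1, 'A':2, 'B':3, 'a':3
C (first-col start): C('$')=0, C('A')=1, C('B')=3, C('a')=6
L[0]='A': occ=0, LF[0]=C('A')+0=1+0=1
L[1]='A': occ=1, LF[1]=C('A')+1=1+1=2
L[2]='B': occ=0, LF[2]=C('B')+0=3+0=3
L[3]='B': occ=1, LF[3]=C('B')+1=3+1=4
L[4]='a': occ=0, LF[4]=C('a')+0=6+0=6
L[5]='a': occ=1, LF[5]=C('a')+1=6+1=7
L[6]='a': occ=2, LF[6]=C('a')+2=6+2=8
L[7]='$': occ=0, LF[7]=C('$')+0=0+0=0
L[8]='B': occ=2, LF[8]=C('B')+2=3+2=5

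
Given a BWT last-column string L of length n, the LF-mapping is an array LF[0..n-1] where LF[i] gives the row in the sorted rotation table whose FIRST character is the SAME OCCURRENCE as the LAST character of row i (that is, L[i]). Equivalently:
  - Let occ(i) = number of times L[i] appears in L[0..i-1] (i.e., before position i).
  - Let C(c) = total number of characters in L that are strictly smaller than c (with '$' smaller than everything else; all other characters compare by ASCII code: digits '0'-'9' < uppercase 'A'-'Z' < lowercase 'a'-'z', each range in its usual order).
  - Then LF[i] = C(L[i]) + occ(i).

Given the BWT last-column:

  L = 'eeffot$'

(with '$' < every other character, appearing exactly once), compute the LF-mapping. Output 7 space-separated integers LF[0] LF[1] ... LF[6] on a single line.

Char counts: '$':1, 'e':2, 'f':2, 'o':1, 't':1
C (first-col start): C('$')=0, C('e')=1, C('f')=3, C('o')=5, C('t')=6
L[0]='e': occ=0, LF[0]=C('e')+0=1+0=1
L[1]='e': occ=1, LF[1]=C('e')+1=1+1=2
L[2]='f': occ=0, LF[2]=C('f')+0=3+0=3
L[3]='f': occ=1, LF[3]=C('f')+1=3+1=4
L[4]='o': occ=0, LF[4]=C('o')+0=5+0=5
L[5]='t': occ=0, LF[5]=C('t')+0=6+0=6
L[6]='$': occ=0, LF[6]=C('$')+0=0+0=0

Answer: 1 2 3 4 5 6 0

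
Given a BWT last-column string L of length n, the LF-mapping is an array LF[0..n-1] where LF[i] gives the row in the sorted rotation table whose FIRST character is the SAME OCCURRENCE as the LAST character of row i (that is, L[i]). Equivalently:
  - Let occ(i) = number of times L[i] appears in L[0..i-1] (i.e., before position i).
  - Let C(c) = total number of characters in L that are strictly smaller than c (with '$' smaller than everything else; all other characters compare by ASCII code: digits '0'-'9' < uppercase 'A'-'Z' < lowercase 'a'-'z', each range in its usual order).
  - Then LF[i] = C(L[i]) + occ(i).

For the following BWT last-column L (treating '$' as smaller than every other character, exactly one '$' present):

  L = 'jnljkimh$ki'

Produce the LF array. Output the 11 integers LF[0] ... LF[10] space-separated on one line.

Char counts: '$':1, 'h':1, 'i':2, 'j':2, 'k':2, 'l':1, 'm':1, 'n':1
C (first-col start): C('$')=0, C('h')=1, C('i')=2, C('j')=4, C('k')=6, C('l')=8, C('m')=9, C('n')=10
L[0]='j': occ=0, LF[0]=C('j')+0=4+0=4
L[1]='n': occ=0, LF[1]=C('n')+0=10+0=10
L[2]='l': occ=0, LF[2]=C('l')+0=8+0=8
L[3]='j': occ=1, LF[3]=C('j')+1=4+1=5
L[4]='k': occ=0, LF[4]=C('k')+0=6+0=6
L[5]='i': occ=0, LF[5]=C('i')+0=2+0=2
L[6]='m': occ=0, LF[6]=C('m')+0=9+0=9
L[7]='h': occ=0, LF[7]=C('h')+0=1+0=1
L[8]='$': occ=0, LF[8]=C('$')+0=0+0=0
L[9]='k': occ=1, LF[9]=C('k')+1=6+1=7
L[10]='i': occ=1, LF[10]=C('i')+1=2+1=3

Answer: 4 10 8 5 6 2 9 1 0 7 3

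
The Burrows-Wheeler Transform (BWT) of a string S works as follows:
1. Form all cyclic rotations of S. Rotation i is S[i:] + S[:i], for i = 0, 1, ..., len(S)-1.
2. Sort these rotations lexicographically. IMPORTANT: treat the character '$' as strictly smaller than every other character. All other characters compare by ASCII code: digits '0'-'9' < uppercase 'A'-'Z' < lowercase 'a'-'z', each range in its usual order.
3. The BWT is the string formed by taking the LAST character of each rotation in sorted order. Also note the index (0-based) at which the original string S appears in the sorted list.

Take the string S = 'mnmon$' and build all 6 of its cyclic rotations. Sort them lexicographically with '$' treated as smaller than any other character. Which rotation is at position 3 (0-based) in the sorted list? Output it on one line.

All 6 rotations (rotation i = S[i:]+S[:i]):
  rot[0] = mnmon$
  rot[1] = nmon$m
  rot[2] = mon$mn
  rot[3] = on$mnm
  rot[4] = n$mnmo
  rot[5] = $mnmon
Sorted (with $ < everything):
  sorted[0] = $mnmon
  sorted[1] = mnmon$
  sorted[2] = mon$mn
  sorted[3] = n$mnmo
  sorted[4] = nmon$m
  sorted[5] = on$mnm
sorted[3] = n$mnmo

Answer: n$mnmo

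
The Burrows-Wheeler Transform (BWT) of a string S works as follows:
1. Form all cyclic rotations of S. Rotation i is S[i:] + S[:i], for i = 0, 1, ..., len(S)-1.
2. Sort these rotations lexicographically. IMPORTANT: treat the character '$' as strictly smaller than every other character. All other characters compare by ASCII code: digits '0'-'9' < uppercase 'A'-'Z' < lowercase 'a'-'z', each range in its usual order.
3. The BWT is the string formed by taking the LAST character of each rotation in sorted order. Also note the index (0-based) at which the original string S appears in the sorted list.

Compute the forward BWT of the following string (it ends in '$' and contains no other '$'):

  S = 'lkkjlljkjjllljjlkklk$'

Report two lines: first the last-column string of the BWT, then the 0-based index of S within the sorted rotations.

All 21 rotations (rotation i = S[i:]+S[:i]):
  rot[0] = lkkjlljkjjllljjlkklk$
  rot[1] = kkjlljkjjllljjlkklk$l
  rot[2] = kjlljkjjllljjlkklk$lk
  rot[3] = jlljkjjllljjlkklk$lkk
  rot[4] = lljkjjllljjlkklk$lkkj
  rot[5] = ljkjjllljjlkklk$lkkjl
  rot[6] = jkjjllljjlkklk$lkkjll
  rot[7] = kjjllljjlkklk$lkkjllj
  rot[8] = jjllljjlkklk$lkkjlljk
  rot[9] = jllljjlkklk$lkkjlljkj
  rot[10] = llljjlkklk$lkkjlljkjj
  rot[11] = lljjlkklk$lkkjlljkjjl
  rot[12] = ljjlkklk$lkkjlljkjjll
  rot[13] = jjlkklk$lkkjlljkjjlll
  rot[14] = jlkklk$lkkjlljkjjlllj
  rot[15] = lkklk$lkkjlljkjjllljj
  rot[16] = kklk$lkkjlljkjjllljjl
  rot[17] = klk$lkkjlljkjjllljjlk
  rot[18] = lk$lkkjlljkjjllljjlkk
  rot[19] = k$lkkjlljkjjllljjlkkl
  rot[20] = $lkkjlljkjjllljjlkklk
Sorted (with $ < everything):
  sorted[0] = $lkkjlljkjjllljjlkklk  (last char: 'k')
  sorted[1] = jjlkklk$lkkjlljkjjlll  (last char: 'l')
  sorted[2] = jjllljjlkklk$lkkjlljk  (last char: 'k')
  sorted[3] = jkjjllljjlkklk$lkkjll  (last char: 'l')
  sorted[4] = jlkklk$lkkjlljkjjlllj  (last char: 'j')
  sorted[5] = jlljkjjllljjlkklk$lkk  (last char: 'k')
  sorted[6] = jllljjlkklk$lkkjlljkj  (last char: 'j')
  sorted[7] = k$lkkjlljkjjllljjlkkl  (last char: 'l')
  sorted[8] = kjjllljjlkklk$lkkjllj  (last char: 'j')
  sorted[9] = kjlljkjjllljjlkklk$lk  (last char: 'k')
  sorted[10] = kkjlljkjjllljjlkklk$l  (last char: 'l')
  sorted[11] = kklk$lkkjlljkjjllljjl  (last char: 'l')
  sorted[12] = klk$lkkjlljkjjllljjlk  (last char: 'k')
  sorted[13] = ljjlkklk$lkkjlljkjjll  (last char: 'l')
  sorted[14] = ljkjjllljjlkklk$lkkjl  (last char: 'l')
  sorted[15] = lk$lkkjlljkjjllljjlkk  (last char: 'k')
  sorted[16] = lkkjlljkjjllljjlkklk$  (last char: '$')
  sorted[17] = lkklk$lkkjlljkjjllljj  (last char: 'j')
  sorted[18] = lljjlkklk$lkkjlljkjjl  (last char: 'l')
  sorted[19] = lljkjjllljjlkklk$lkkj  (last char: 'j')
  sorted[20] = llljjlkklk$lkkjlljkjj  (last char: 'j')
Last column: klkljkjljkllkllk$jljj
Original string S is at sorted index 16

Answer: klkljkjljkllkllk$jljj
16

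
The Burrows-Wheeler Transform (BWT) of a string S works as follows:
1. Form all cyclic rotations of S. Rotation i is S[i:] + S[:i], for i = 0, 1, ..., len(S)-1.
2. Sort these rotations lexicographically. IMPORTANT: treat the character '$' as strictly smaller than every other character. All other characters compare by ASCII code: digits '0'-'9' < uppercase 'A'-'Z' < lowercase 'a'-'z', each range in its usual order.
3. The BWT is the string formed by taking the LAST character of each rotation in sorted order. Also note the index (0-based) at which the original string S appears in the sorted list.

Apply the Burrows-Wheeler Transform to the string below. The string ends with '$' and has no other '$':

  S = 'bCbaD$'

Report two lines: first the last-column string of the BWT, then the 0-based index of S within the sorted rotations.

Answer: Dbab$C
4

Derivation:
All 6 rotations (rotation i = S[i:]+S[:i]):
  rot[0] = bCbaD$
  rot[1] = CbaD$b
  rot[2] = baD$bC
  rot[3] = aD$bCb
  rot[4] = D$bCba
  rot[5] = $bCbaD
Sorted (with $ < everything):
  sorted[0] = $bCbaD  (last char: 'D')
  sorted[1] = CbaD$b  (last char: 'b')
  sorted[2] = D$bCba  (last char: 'a')
  sorted[3] = aD$bCb  (last char: 'b')
  sorted[4] = bCbaD$  (last char: '$')
  sorted[5] = baD$bC  (last char: 'C')
Last column: Dbab$C
Original string S is at sorted index 4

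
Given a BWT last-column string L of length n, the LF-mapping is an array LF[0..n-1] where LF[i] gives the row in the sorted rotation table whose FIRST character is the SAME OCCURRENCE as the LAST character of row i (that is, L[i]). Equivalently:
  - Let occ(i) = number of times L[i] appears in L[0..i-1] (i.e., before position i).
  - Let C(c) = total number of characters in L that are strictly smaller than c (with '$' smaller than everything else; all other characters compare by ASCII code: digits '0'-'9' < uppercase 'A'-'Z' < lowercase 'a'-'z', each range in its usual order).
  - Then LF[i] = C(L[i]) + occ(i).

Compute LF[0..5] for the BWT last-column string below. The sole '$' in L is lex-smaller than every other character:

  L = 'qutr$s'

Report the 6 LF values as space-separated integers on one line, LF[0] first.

Char counts: '$':1, 'q':1, 'r':1, 's':1, 't':1, 'u':1
C (first-col start): C('$')=0, C('q')=1, C('r')=2, C('s')=3, C('t')=4, C('u')=5
L[0]='q': occ=0, LF[0]=C('q')+0=1+0=1
L[1]='u': occ=0, LF[1]=C('u')+0=5+0=5
L[2]='t': occ=0, LF[2]=C('t')+0=4+0=4
L[3]='r': occ=0, LF[3]=C('r')+0=2+0=2
L[4]='$': occ=0, LF[4]=C('$')+0=0+0=0
L[5]='s': occ=0, LF[5]=C('s')+0=3+0=3

Answer: 1 5 4 2 0 3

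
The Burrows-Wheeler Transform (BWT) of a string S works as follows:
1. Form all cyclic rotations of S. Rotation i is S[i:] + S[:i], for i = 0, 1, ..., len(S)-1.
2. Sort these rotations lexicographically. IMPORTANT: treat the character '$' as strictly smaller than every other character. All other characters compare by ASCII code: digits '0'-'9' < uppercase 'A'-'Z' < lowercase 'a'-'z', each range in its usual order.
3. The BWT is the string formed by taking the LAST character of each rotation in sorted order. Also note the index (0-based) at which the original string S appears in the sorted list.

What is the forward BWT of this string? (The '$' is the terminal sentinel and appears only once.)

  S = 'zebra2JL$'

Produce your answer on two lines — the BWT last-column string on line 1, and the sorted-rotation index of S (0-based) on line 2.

All 9 rotations (rotation i = S[i:]+S[:i]):
  rot[0] = zebra2JL$
  rot[1] = ebra2JL$z
  rot[2] = bra2JL$ze
  rot[3] = ra2JL$zeb
  rot[4] = a2JL$zebr
  rot[5] = 2JL$zebra
  rot[6] = JL$zebra2
  rot[7] = L$zebra2J
  rot[8] = $zebra2JL
Sorted (with $ < everything):
  sorted[0] = $zebra2JL  (last char: 'L')
  sorted[1] = 2JL$zebra  (last char: 'a')
  sorted[2] = JL$zebra2  (last char: '2')
  sorted[3] = L$zebra2J  (last char: 'J')
  sorted[4] = a2JL$zebr  (last char: 'r')
  sorted[5] = bra2JL$ze  (last char: 'e')
  sorted[6] = ebra2JL$z  (last char: 'z')
  sorted[7] = ra2JL$zeb  (last char: 'b')
  sorted[8] = zebra2JL$  (last char: '$')
Last column: La2Jrezb$
Original string S is at sorted index 8

Answer: La2Jrezb$
8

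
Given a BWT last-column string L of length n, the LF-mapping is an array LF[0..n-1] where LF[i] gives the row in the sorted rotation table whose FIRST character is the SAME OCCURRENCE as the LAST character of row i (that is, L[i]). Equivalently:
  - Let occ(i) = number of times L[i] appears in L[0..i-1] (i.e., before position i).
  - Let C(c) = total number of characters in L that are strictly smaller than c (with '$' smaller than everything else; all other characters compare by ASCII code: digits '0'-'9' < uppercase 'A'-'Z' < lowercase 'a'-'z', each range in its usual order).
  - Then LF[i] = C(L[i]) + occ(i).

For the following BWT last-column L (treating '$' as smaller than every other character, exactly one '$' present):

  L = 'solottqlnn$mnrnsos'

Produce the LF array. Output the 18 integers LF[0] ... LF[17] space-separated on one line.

Answer: 13 8 1 9 16 17 11 2 4 5 0 3 6 12 7 14 10 15

Derivation:
Char counts: '$':1, 'l':2, 'm':1, 'n':4, 'o':3, 'q':1, 'r':1, 's':3, 't':2
C (first-col start): C('$')=0, C('l')=1, C('m')=3, C('n')=4, C('o')=8, C('q')=11, C('r')=12, C('s')=13, C('t')=16
L[0]='s': occ=0, LF[0]=C('s')+0=13+0=13
L[1]='o': occ=0, LF[1]=C('o')+0=8+0=8
L[2]='l': occ=0, LF[2]=C('l')+0=1+0=1
L[3]='o': occ=1, LF[3]=C('o')+1=8+1=9
L[4]='t': occ=0, LF[4]=C('t')+0=16+0=16
L[5]='t': occ=1, LF[5]=C('t')+1=16+1=17
L[6]='q': occ=0, LF[6]=C('q')+0=11+0=11
L[7]='l': occ=1, LF[7]=C('l')+1=1+1=2
L[8]='n': occ=0, LF[8]=C('n')+0=4+0=4
L[9]='n': occ=1, LF[9]=C('n')+1=4+1=5
L[10]='$': occ=0, LF[10]=C('$')+0=0+0=0
L[11]='m': occ=0, LF[11]=C('m')+0=3+0=3
L[12]='n': occ=2, LF[12]=C('n')+2=4+2=6
L[13]='r': occ=0, LF[13]=C('r')+0=12+0=12
L[14]='n': occ=3, LF[14]=C('n')+3=4+3=7
L[15]='s': occ=1, LF[15]=C('s')+1=13+1=14
L[16]='o': occ=2, LF[16]=C('o')+2=8+2=10
L[17]='s': occ=2, LF[17]=C('s')+2=13+2=15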